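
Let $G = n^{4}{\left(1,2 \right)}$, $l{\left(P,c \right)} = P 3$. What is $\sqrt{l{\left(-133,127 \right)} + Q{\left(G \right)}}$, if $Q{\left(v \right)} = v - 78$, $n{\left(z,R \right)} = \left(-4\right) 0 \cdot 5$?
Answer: $3 i \sqrt{53} \approx 21.84 i$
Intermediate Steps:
$l{\left(P,c \right)} = 3 P$
$n{\left(z,R \right)} = 0$ ($n{\left(z,R \right)} = 0 \cdot 5 = 0$)
$G = 0$ ($G = 0^{4} = 0$)
$Q{\left(v \right)} = -78 + v$ ($Q{\left(v \right)} = v - 78 = -78 + v$)
$\sqrt{l{\left(-133,127 \right)} + Q{\left(G \right)}} = \sqrt{3 \left(-133\right) + \left(-78 + 0\right)} = \sqrt{-399 - 78} = \sqrt{-477} = 3 i \sqrt{53}$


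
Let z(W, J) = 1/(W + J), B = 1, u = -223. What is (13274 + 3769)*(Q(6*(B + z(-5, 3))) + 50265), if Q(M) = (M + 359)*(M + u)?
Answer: -500638125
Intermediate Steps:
z(W, J) = 1/(J + W)
Q(M) = (-223 + M)*(359 + M) (Q(M) = (M + 359)*(M - 223) = (359 + M)*(-223 + M) = (-223 + M)*(359 + M))
(13274 + 3769)*(Q(6*(B + z(-5, 3))) + 50265) = (13274 + 3769)*((-80057 + (6*(1 + 1/(3 - 5)))² + 136*(6*(1 + 1/(3 - 5)))) + 50265) = 17043*((-80057 + (6*(1 + 1/(-2)))² + 136*(6*(1 + 1/(-2)))) + 50265) = 17043*((-80057 + (6*(1 - ½))² + 136*(6*(1 - ½))) + 50265) = 17043*((-80057 + (6*(½))² + 136*(6*(½))) + 50265) = 17043*((-80057 + 3² + 136*3) + 50265) = 17043*((-80057 + 9 + 408) + 50265) = 17043*(-79640 + 50265) = 17043*(-29375) = -500638125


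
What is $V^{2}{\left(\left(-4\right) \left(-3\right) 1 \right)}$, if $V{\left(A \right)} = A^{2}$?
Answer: $20736$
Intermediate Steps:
$V^{2}{\left(\left(-4\right) \left(-3\right) 1 \right)} = \left(\left(\left(-4\right) \left(-3\right) 1\right)^{2}\right)^{2} = \left(\left(12 \cdot 1\right)^{2}\right)^{2} = \left(12^{2}\right)^{2} = 144^{2} = 20736$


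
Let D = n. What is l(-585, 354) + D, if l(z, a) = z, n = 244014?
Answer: 243429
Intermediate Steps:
D = 244014
l(-585, 354) + D = -585 + 244014 = 243429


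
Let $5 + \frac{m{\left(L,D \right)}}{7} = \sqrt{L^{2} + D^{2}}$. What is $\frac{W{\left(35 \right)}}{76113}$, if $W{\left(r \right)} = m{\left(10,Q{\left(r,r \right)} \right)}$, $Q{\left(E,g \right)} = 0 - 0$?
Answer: $\frac{35}{76113} \approx 0.00045984$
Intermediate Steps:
$Q{\left(E,g \right)} = 0$ ($Q{\left(E,g \right)} = 0 + 0 = 0$)
$m{\left(L,D \right)} = -35 + 7 \sqrt{D^{2} + L^{2}}$ ($m{\left(L,D \right)} = -35 + 7 \sqrt{L^{2} + D^{2}} = -35 + 7 \sqrt{D^{2} + L^{2}}$)
$W{\left(r \right)} = 35$ ($W{\left(r \right)} = -35 + 7 \sqrt{0^{2} + 10^{2}} = -35 + 7 \sqrt{0 + 100} = -35 + 7 \sqrt{100} = -35 + 7 \cdot 10 = -35 + 70 = 35$)
$\frac{W{\left(35 \right)}}{76113} = \frac{35}{76113}$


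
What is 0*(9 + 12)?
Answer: 0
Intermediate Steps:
0*(9 + 12) = 0*21 = 0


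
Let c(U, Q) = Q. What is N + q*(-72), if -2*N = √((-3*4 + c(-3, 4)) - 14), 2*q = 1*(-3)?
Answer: 108 - I*√22/2 ≈ 108.0 - 2.3452*I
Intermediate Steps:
q = -3/2 (q = (1*(-3))/2 = (½)*(-3) = -3/2 ≈ -1.5000)
N = -I*√22/2 (N = -√((-3*4 + 4) - 14)/2 = -√((-12 + 4) - 14)/2 = -√(-8 - 14)/2 = -I*√22/2 ≈ -2.3452*I)
N + q*(-72) = -I*√22/2 - 3/2*(-72) = -I*√22/2 + 108 = 108 - I*√22/2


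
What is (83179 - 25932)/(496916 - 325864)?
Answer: 57247/171052 ≈ 0.33468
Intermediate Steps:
(83179 - 25932)/(496916 - 325864) = 57247/171052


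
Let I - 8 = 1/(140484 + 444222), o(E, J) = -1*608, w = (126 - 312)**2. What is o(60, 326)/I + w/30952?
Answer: -2710411670823/36195647962 ≈ -74.882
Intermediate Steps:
w = 34596 (w = (-186)**2 = 34596)
o(E, J) = -608
I = 4677649/584706 (I = 8 + 1/(140484 + 444222) = 8 + 1/584706 = 4677649/584706 ≈ 8.0000)
o(60, 326)/I + w/30952 = -608/4677649/584706 + 34596/30952 = -608*584706/4677649 + 34596*(1/30952) = -355501248/4677649 + 8649/7738 = -2710411670823/36195647962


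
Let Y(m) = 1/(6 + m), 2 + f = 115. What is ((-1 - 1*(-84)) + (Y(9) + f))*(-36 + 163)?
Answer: 373507/15 ≈ 24900.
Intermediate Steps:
f = 113 (f = -2 + 115 = 113)
((-1 - 1*(-84)) + (Y(9) + f))*(-36 + 163) = ((-1 - 1*(-84)) + (1/(6 + 9) + 113))*(-36 + 163) = ((-1 + 84) + (1/15 + 113))*127 = (83 + (1/15 + 113))*127 = (83 + 1696/15)*127 = (2941/15)*127 = 373507/15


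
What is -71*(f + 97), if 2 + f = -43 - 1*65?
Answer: 923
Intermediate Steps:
f = -110 (f = -2 + (-43 - 1*65) = -2 + (-43 - 65) = -2 - 108 = -110)
-71*(f + 97) = -71*(-110 + 97) = -71*(-13) = 923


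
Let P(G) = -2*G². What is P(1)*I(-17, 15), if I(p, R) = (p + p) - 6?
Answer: 80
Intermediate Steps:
I(p, R) = -6 + 2*p (I(p, R) = 2*p - 6 = -6 + 2*p)
P(1)*I(-17, 15) = (-2*1²)*(-6 + 2*(-17)) = (-2*1)*(-6 - 34) = -2*(-40) = 80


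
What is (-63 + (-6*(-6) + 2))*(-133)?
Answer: 3325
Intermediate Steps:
(-63 + (-6*(-6) + 2))*(-133) = (-63 + (36 + 2))*(-133) = (-63 + 38)*(-133) = -25*(-133) = 3325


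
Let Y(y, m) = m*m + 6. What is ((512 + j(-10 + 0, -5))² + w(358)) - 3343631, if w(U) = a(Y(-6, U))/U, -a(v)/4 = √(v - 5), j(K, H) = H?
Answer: -3086582 - 2*√128165/179 ≈ -3.0866e+6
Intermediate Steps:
Y(y, m) = 6 + m² (Y(y, m) = m² + 6 = 6 + m²)
a(v) = -4*√(-5 + v) (a(v) = -4*√(v - 5) = -4*√(-5 + v))
w(U) = -4*√(1 + U²)/U (w(U) = (-4*√(-5 + (6 + U²)))/U = (-4*√(1 + U²))/U = -4*√(1 + U²)/U)
((512 + j(-10 + 0, -5))² + w(358)) - 3343631 = ((512 - 5)² - 4*√(1 + 358²)/358) - 3343631 = (507² - 4*1/358*√(1 + 128164)) - 3343631 = (257049 - 4*1/358*√128165) - 3343631 = (257049 - 2*√128165/179) - 3343631 = -3086582 - 2*√128165/179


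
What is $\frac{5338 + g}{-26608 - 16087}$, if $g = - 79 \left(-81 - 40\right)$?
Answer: $- \frac{14897}{42695} \approx -0.34892$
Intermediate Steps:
$g = 9559$ ($g = \left(-79\right) \left(-121\right) = 9559$)
$\frac{5338 + g}{-26608 - 16087} = \frac{5338 + 9559}{-26608 - 16087} = \frac{14897}{-42695} = 14897 \left(- \frac{1}{42695}\right) = - \frac{14897}{42695}$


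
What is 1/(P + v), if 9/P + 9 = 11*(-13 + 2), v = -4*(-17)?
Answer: 130/8831 ≈ 0.014721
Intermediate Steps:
v = 68
P = -9/130 (P = 9/(-9 + 11*(-13 + 2)) = 9/(-9 + 11*(-11)) = 9/(-9 - 121) = 9/(-130) = 9*(-1/130) = -9/130 ≈ -0.069231)
1/(P + v) = 1/(-9/130 + 68) = 1/(8831/130) = 130/8831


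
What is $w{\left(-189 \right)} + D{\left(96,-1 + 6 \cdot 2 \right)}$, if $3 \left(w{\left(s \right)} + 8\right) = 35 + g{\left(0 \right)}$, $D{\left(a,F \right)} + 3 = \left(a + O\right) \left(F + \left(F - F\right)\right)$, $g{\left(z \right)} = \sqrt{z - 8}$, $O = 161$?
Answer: $\frac{8483}{3} + \frac{2 i \sqrt{2}}{3} \approx 2827.7 + 0.94281 i$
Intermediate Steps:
$g{\left(z \right)} = \sqrt{-8 + z}$
$D{\left(a,F \right)} = -3 + F \left(161 + a\right)$ ($D{\left(a,F \right)} = -3 + \left(a + 161\right) \left(F + \left(F - F\right)\right) = -3 + \left(161 + a\right) \left(F + 0\right) = -3 + \left(161 + a\right) F = -3 + F \left(161 + a\right)$)
$w{\left(s \right)} = \frac{11}{3} + \frac{2 i \sqrt{2}}{3}$ ($w{\left(s \right)} = -8 + \frac{35 + \sqrt{-8 + 0}}{3} = -8 + \frac{35 + \sqrt{-8}}{3} = -8 + \frac{35 + 2 i \sqrt{2}}{3} = -8 + \left(\frac{35}{3} + \frac{2 i \sqrt{2}}{3}\right) = \frac{11}{3} + \frac{2 i \sqrt{2}}{3}$)
$w{\left(-189 \right)} + D{\left(96,-1 + 6 \cdot 2 \right)} = \left(\frac{11}{3} + \frac{2 i \sqrt{2}}{3}\right) + \left(-3 + 161 \left(-1 + 6 \cdot 2\right) + \left(-1 + 6 \cdot 2\right) 96\right) = \left(\frac{11}{3} + \frac{2 i \sqrt{2}}{3}\right) + \left(-3 + 161 \left(-1 + 12\right) + \left(-1 + 12\right) 96\right) = \left(\frac{11}{3} + \frac{2 i \sqrt{2}}{3}\right) + \left(-3 + 161 \cdot 11 + 11 \cdot 96\right) = \left(\frac{11}{3} + \frac{2 i \sqrt{2}}{3}\right) + \left(-3 + 1771 + 1056\right) = \left(\frac{11}{3} + \frac{2 i \sqrt{2}}{3}\right) + 2824 = \frac{8483}{3} + \frac{2 i \sqrt{2}}{3}$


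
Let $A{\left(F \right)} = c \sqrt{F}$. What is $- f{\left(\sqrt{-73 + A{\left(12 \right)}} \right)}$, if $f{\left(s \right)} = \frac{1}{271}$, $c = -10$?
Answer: $- \frac{1}{271} \approx -0.00369$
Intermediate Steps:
$A{\left(F \right)} = - 10 \sqrt{F}$
$f{\left(s \right)} = \frac{1}{271}$
$- f{\left(\sqrt{-73 + A{\left(12 \right)}} \right)} = \left(-1\right) \frac{1}{271} = - \frac{1}{271}$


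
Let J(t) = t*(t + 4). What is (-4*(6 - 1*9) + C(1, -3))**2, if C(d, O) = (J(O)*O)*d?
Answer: 441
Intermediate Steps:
J(t) = t*(4 + t)
C(d, O) = d*O**2*(4 + O) (C(d, O) = ((O*(4 + O))*O)*d = (O**2*(4 + O))*d = d*O**2*(4 + O))
(-4*(6 - 1*9) + C(1, -3))**2 = (-4*(6 - 1*9) + 1*(-3)**2*(4 - 3))**2 = (-4*(6 - 9) + 1*9*1)**2 = (-4*(-3) + 9)**2 = (12 + 9)**2 = 21**2 = 441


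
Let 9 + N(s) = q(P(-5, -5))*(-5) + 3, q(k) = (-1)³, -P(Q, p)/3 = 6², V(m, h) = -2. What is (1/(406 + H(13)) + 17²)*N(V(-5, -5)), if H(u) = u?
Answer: -121092/419 ≈ -289.00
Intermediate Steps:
P(Q, p) = -108 (P(Q, p) = -3*6² = -3*36 = -108)
q(k) = -1
N(s) = -1 (N(s) = -9 + (-1*(-5) + 3) = -9 + (5 + 3) = -9 + 8 = -1)
(1/(406 + H(13)) + 17²)*N(V(-5, -5)) = (1/(406 + 13) + 17²)*(-1) = (1/419 + 289)*(-1) = (121092/419)*(-1) = -121092/419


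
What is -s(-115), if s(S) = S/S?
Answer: -1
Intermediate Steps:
s(S) = 1
-s(-115) = -1*1 = -1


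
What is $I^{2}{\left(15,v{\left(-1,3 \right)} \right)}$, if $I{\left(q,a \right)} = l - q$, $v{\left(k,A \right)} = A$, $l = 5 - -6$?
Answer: $16$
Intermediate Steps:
$l = 11$ ($l = 5 + 6 = 11$)
$I{\left(q,a \right)} = 11 - q$
$I^{2}{\left(15,v{\left(-1,3 \right)} \right)} = \left(11 - 15\right)^{2} = \left(-4\right)^{2} = 16$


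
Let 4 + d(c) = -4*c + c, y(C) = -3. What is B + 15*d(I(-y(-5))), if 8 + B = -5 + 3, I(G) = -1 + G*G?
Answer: -430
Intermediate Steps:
I(G) = -1 + G**2
B = -10 (B = -8 + (-5 + 3) = -8 - 2 = -10)
d(c) = -4 - 3*c (d(c) = -4 + (-4*c + c) = -4 - 3*c)
B + 15*d(I(-y(-5))) = -10 + 15*(-4 - 3*(-1 + (-1*(-3))**2)) = -10 + 15*(-4 - 3*(-1 + 3**2)) = -10 + 15*(-4 - 3*(-1 + 9)) = -10 + 15*(-4 - 3*8) = -10 + 15*(-4 - 24) = -10 + 15*(-28) = -10 - 420 = -430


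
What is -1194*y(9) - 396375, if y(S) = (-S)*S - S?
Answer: -288915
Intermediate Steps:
y(S) = -S - S**2 (y(S) = -S**2 - S = -S - S**2)
-1194*y(9) - 396375 = -(-1194)*9*(1 + 9) - 396375 = -(-1194)*9*10 - 396375 = -1194*(-90) - 396375 = 107460 - 396375 = -288915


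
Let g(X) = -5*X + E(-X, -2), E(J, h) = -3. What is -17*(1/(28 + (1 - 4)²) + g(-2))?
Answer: -4420/37 ≈ -119.46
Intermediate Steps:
g(X) = -3 - 5*X (g(X) = -5*X - 3 = -3 - 5*X)
-17*(1/(28 + (1 - 4)²) + g(-2)) = -17*(1/(28 + (1 - 4)²) + (-3 - 5*(-2))) = -17*(1/(28 + (-3)²) + (-3 + 10)) = -17*(1/(28 + 9) + 7) = -17*(1/37 + 7) = -17*260/37 = -4420/37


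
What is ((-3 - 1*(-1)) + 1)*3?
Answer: -3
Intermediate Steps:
((-3 - 1*(-1)) + 1)*3 = ((-3 + 1) + 1)*3 = (-2 + 1)*3 = -1*3 = -3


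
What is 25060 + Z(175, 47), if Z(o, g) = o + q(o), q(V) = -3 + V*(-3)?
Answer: 24707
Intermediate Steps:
q(V) = -3 - 3*V
Z(o, g) = -3 - 2*o (Z(o, g) = o + (-3 - 3*o) = -3 - 2*o)
25060 + Z(175, 47) = 25060 + (-3 - 2*175) = 25060 + (-3 - 350) = 25060 - 353 = 24707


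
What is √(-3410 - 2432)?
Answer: I*√5842 ≈ 76.433*I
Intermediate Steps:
√(-3410 - 2432) = √(-5842) = I*√5842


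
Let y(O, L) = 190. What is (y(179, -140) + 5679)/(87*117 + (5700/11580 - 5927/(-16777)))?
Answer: 19003593109/32961942745 ≈ 0.57653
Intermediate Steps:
(y(179, -140) + 5679)/(87*117 + (5700/11580 - 5927/(-16777))) = (190 + 5679)/(87*117 + (5700/11580 - 5927/(-16777))) = 5869/(10179 + (5700*(1/11580) - 5927*(-1/16777))) = 5869/(10179 + (95/193 + 5927/16777)) = 5869/(10179 + 2737726/3237961) = 5869/(32961942745/3237961) = 5869*(3237961/32961942745) = 19003593109/32961942745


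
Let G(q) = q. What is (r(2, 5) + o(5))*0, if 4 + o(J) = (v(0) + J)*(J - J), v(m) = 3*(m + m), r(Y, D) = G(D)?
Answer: 0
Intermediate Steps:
r(Y, D) = D
v(m) = 6*m (v(m) = 3*(2*m) = 6*m)
o(J) = -4 (o(J) = -4 + (6*0 + J)*(J - J) = -4 + (0 + J)*0 = -4 + J*0 = -4 + 0 = -4)
(r(2, 5) + o(5))*0 = (5 - 4)*0 = 1*0 = 0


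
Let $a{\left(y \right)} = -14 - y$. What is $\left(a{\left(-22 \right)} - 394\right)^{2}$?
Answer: $148996$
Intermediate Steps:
$\left(a{\left(-22 \right)} - 394\right)^{2} = \left(\left(-14 - -22\right) - 394\right)^{2} = \left(\left(-14 + 22\right) - 394\right)^{2} = \left(8 - 394\right)^{2} = \left(-386\right)^{2} = 148996$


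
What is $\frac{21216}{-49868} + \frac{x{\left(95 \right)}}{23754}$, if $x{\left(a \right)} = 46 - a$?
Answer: $- \frac{9738623}{22780086} \approx -0.42751$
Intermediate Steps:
$\frac{21216}{-49868} + \frac{x{\left(95 \right)}}{23754} = \frac{21216}{-49868} + \frac{46 - 95}{23754} = 21216 \left(- \frac{1}{49868}\right) + \left(46 - 95\right) \frac{1}{23754} = - \frac{408}{959} - \frac{49}{23754} = - \frac{9738623}{22780086}$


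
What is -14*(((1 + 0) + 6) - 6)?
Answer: -14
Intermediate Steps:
-14*(((1 + 0) + 6) - 6) = -14*((1 + 6) - 6) = -14*(7 - 6) = -14*1 = -14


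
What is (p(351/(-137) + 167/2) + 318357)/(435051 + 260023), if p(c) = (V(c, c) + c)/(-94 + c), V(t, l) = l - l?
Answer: 569688763/1243834923 ≈ 0.45801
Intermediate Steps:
V(t, l) = 0
p(c) = c/(-94 + c) (p(c) = (0 + c)/(-94 + c) = c/(-94 + c))
(p(351/(-137) + 167/2) + 318357)/(435051 + 260023) = ((351/(-137) + 167/2)/(-94 + (351/(-137) + 167/2)) + 318357)/(435051 + 260023) = ((351*(-1/137) + 167*(½))/(-94 + (351*(-1/137) + 167*(½))) + 318357)/695074 = ((-351/137 + 167/2)/(-94 + (-351/137 + 167/2)) + 318357)*(1/695074) = (22177/(274*(-94 + 22177/274)) + 318357)*(1/695074) = (22177/(274*(-3579/274)) + 318357)*(1/695074) = ((22177/274)*(-274/3579) + 318357)*(1/695074) = (-22177/3579 + 318357)*(1/695074) = (1139377526/3579)*(1/695074) = 569688763/1243834923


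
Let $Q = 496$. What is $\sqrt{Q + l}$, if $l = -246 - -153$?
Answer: $\sqrt{403} \approx 20.075$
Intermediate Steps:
$l = -93$ ($l = -246 + 153 = -93$)
$\sqrt{Q + l} = \sqrt{496 - 93} = \sqrt{403}$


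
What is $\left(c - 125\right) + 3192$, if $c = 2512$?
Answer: $5579$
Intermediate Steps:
$\left(c - 125\right) + 3192 = \left(2512 - 125\right) + 3192 = 2387 + 3192 = 5579$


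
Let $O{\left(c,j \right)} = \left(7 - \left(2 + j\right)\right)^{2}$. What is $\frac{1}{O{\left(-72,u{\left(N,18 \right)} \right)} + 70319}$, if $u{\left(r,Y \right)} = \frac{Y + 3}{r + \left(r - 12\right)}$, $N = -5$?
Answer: $\frac{484}{34051557} \approx 1.4214 \cdot 10^{-5}$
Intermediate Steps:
$u{\left(r,Y \right)} = \frac{3 + Y}{-12 + 2 r}$ ($u{\left(r,Y \right)} = \frac{3 + Y}{r + \left(-12 + r\right)} = \frac{3 + Y}{-12 + 2 r}$)
$O{\left(c,j \right)} = \left(5 - j\right)^{2}$
$\frac{1}{O{\left(-72,u{\left(N,18 \right)} \right)} + 70319} = \frac{1}{\left(-5 + \frac{3 + 18}{2 \left(-6 - 5\right)}\right)^{2} + 70319} = \frac{1}{\left(-5 + \frac{1}{2} \frac{1}{-11} \cdot 21\right)^{2} + 70319} = \frac{1}{\left(-5 + \frac{1}{2} \left(- \frac{1}{11}\right) 21\right)^{2} + 70319} = \frac{1}{\left(-5 - \frac{21}{22}\right)^{2} + 70319} = \frac{1}{\left(- \frac{131}{22}\right)^{2} + 70319} = \frac{1}{\frac{17161}{484} + 70319} = \frac{1}{\frac{34051557}{484}} = \frac{484}{34051557}$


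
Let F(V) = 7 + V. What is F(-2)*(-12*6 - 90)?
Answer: -810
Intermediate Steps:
F(-2)*(-12*6 - 90) = (7 - 2)*(-12*6 - 90) = 5*(-72 - 90) = 5*(-162) = -810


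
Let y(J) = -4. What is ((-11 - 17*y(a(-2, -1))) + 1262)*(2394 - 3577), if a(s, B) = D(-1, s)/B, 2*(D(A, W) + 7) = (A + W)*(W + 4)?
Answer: -1560377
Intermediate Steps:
D(A, W) = -7 + (4 + W)*(A + W)/2 (D(A, W) = -7 + ((A + W)*(W + 4))/2 = -7 + ((A + W)*(4 + W))/2 = -7 + ((4 + W)*(A + W))/2 = -7 + (4 + W)*(A + W)/2)
a(s, B) = (-9 + s²/2 + 3*s/2)/B (a(s, B) = (-7 + s²/2 + 2*(-1) + 2*s + (½)*(-1)*s)/B = (-7 + s²/2 - 2 + 2*s - s/2)/B = (-9 + s²/2 + 3*s/2)/B)
((-11 - 17*y(a(-2, -1))) + 1262)*(2394 - 3577) = ((-11 - 17*(-4)) + 1262)*(2394 - 3577) = ((-11 + 68) + 1262)*(-1183) = (57 + 1262)*(-1183) = 1319*(-1183) = -1560377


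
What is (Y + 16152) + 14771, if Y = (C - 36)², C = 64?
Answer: 31707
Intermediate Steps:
Y = 784 (Y = (64 - 36)² = 28² = 784)
(Y + 16152) + 14771 = (784 + 16152) + 14771 = 16936 + 14771 = 31707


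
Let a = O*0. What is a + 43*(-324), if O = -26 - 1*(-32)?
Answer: -13932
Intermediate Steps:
O = 6 (O = -26 + 32 = 6)
a = 0 (a = 6*0 = 0)
a + 43*(-324) = 0 + 43*(-324) = 0 - 13932 = -13932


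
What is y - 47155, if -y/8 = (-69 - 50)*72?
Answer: 21389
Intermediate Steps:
y = 68544 (y = -8*(-69 - 50)*72 = -(-952)*72 = -8*(-8568) = 68544)
y - 47155 = 68544 - 47155 = 21389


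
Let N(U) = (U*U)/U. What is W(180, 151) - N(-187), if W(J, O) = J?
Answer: 367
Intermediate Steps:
N(U) = U (N(U) = U**2/U = U)
W(180, 151) - N(-187) = 180 - 1*(-187) = 180 + 187 = 367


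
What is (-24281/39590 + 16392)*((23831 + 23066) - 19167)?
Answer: 1799496752227/3959 ≈ 4.5453e+8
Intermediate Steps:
(-24281/39590 + 16392)*((23831 + 23066) - 19167) = (-24281*1/39590 + 16392)*(46897 - 19167) = (-24281/39590 + 16392)*27730 = (648934999/39590)*27730 = 1799496752227/3959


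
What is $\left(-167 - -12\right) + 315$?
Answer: $160$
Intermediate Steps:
$\left(-167 - -12\right) + 315 = \left(-167 + 12\right) + 315 = -155 + 315 = 160$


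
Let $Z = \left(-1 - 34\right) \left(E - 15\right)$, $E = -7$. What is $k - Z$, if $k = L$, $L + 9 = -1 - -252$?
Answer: $-528$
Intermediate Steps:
$Z = 770$ ($Z = \left(-1 - 34\right) \left(-7 - 15\right) = - 35 \left(-7 - 15\right) = \left(-35\right) \left(-22\right) = 770$)
$L = 242$ ($L = -9 - -251 = -9 + \left(-1 + 252\right) = -9 + 251 = 242$)
$k = 242$
$k - Z = 242 - 770 = -528$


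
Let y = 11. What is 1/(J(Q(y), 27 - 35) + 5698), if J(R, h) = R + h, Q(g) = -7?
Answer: 1/5683 ≈ 0.00017596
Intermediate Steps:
1/(J(Q(y), 27 - 35) + 5698) = 1/((-7 + (27 - 35)) + 5698) = 1/((-7 - 8) + 5698) = 1/(-15 + 5698) = 1/5683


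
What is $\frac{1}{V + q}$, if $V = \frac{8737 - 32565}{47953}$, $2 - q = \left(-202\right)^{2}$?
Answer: $- \frac{47953}{1956602134} \approx -2.4508 \cdot 10^{-5}$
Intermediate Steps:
$q = -40802$ ($q = 2 - \left(-202\right)^{2} = 2 - 40804 = -40802$)
$V = - \frac{23828}{47953}$ ($V = \left(8737 - 32565\right) \frac{1}{47953} = \left(-23828\right) \frac{1}{47953} = - \frac{23828}{47953} \approx -0.4969$)
$\frac{1}{V + q} = \frac{1}{- \frac{23828}{47953} - 40802} = \frac{1}{- \frac{1956602134}{47953}} = - \frac{47953}{1956602134}$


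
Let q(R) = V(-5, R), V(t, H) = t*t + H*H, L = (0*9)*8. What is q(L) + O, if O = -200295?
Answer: -200270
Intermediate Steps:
L = 0 (L = 0*8 = 0)
V(t, H) = H**2 + t**2 (V(t, H) = t**2 + H**2 = H**2 + t**2)
q(R) = 25 + R**2 (q(R) = R**2 + (-5)**2 = R**2 + 25 = 25 + R**2)
q(L) + O = (25 + 0**2) - 200295 = (25 + 0) - 200295 = 25 - 200295 = -200270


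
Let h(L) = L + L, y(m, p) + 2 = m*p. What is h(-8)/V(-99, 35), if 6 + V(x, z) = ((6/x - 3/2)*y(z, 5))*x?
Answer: -32/53445 ≈ -0.00059875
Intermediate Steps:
y(m, p) = -2 + m*p
h(L) = 2*L
V(x, z) = -6 + x*(-2 + 5*z)*(-3/2 + 6/x) (V(x, z) = -6 + ((6/x - 3/2)*(-2 + z*5))*x = -6 + ((6/x - 3*½)*(-2 + 5*z))*x = -6 + ((6/x - 3/2)*(-2 + 5*z))*x = -6 + ((-3/2 + 6/x)*(-2 + 5*z))*x = -6 + ((-2 + 5*z)*(-3/2 + 6/x))*x = -6 + x*(-2 + 5*z)*(-3/2 + 6/x))
h(-8)/V(-99, 35) = (2*(-8))/(-18 + 30*35 - 3/2*(-99)*(-2 + 5*35)) = -16/(-18 + 1050 - 3/2*(-99)*(-2 + 175)) = -16/(-18 + 1050 - 3/2*(-99)*173) = -16/(-18 + 1050 + 51381/2) = -16/53445/2 = -16*2/53445 = -32/53445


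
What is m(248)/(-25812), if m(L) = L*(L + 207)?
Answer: -28210/6453 ≈ -4.3716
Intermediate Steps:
m(L) = L*(207 + L)
m(248)/(-25812) = (248*(207 + 248))/(-25812) = (248*455)*(-1/25812) = 112840*(-1/25812) = -28210/6453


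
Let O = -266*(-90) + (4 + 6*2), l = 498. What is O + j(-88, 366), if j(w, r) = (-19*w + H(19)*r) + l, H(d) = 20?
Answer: 33446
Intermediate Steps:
j(w, r) = 498 - 19*w + 20*r (j(w, r) = (-19*w + 20*r) + 498 = 498 - 19*w + 20*r)
O = 23956 (O = 23940 + (4 + 12) = 23940 + 16 = 23956)
O + j(-88, 366) = 23956 + (498 - 19*(-88) + 20*366) = 23956 + (498 + 1672 + 7320) = 23956 + 9490 = 33446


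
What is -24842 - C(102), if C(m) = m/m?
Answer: -24843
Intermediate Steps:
C(m) = 1
-24842 - C(102) = -24842 - 1*1 = -24842 - 1 = -24843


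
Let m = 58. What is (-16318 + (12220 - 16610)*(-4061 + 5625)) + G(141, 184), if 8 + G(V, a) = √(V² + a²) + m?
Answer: -6882228 + √53737 ≈ -6.8820e+6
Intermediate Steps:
G(V, a) = 50 + √(V² + a²) (G(V, a) = -8 + (√(V² + a²) + 58) = -8 + (58 + √(V² + a²)) = 50 + √(V² + a²))
(-16318 + (12220 - 16610)*(-4061 + 5625)) + G(141, 184) = (-16318 + (12220 - 16610)*(-4061 + 5625)) + (50 + √(141² + 184²)) = (-16318 - 4390*1564) + (50 + √(19881 + 33856)) = (-16318 - 6865960) + (50 + √53737) = -6882278 + (50 + √53737) = -6882228 + √53737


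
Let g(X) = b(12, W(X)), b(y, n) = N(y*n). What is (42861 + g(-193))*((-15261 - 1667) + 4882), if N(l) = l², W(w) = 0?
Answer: -516303606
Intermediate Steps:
b(y, n) = n²*y² (b(y, n) = (y*n)² = (n*y)² = n²*y²)
g(X) = 0 (g(X) = 0²*12² = 0*144 = 0)
(42861 + g(-193))*((-15261 - 1667) + 4882) = (42861 + 0)*((-15261 - 1667) + 4882) = 42861*(-16928 + 4882) = 42861*(-12046) = -516303606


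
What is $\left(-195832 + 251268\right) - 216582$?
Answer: $-161146$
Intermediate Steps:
$\left(-195832 + 251268\right) - 216582 = 55436 - 216582 = -161146$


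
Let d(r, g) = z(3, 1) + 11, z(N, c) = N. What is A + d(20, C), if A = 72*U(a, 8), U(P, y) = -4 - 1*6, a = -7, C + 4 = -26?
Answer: -706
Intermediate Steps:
C = -30 (C = -4 - 26 = -30)
U(P, y) = -10 (U(P, y) = -4 - 6 = -10)
d(r, g) = 14 (d(r, g) = 3 + 11 = 14)
A = -720 (A = 72*(-10) = -720)
A + d(20, C) = -720 + 14 = -706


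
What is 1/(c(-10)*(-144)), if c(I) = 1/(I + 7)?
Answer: 1/48 ≈ 0.020833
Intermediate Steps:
c(I) = 1/(7 + I)
1/(c(-10)*(-144)) = 1/(-144/(7 - 10)) = 1/(-144/(-3)) = 1/(-1/3*(-144)) = 1/48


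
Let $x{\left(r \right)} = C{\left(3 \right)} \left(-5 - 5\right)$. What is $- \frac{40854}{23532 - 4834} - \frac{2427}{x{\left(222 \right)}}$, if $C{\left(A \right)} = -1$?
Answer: $- \frac{22894293}{93490} \approx -244.89$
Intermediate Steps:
$x{\left(r \right)} = 10$ ($x{\left(r \right)} = - (-5 - 5) = \left(-1\right) \left(-10\right) = 10$)
$- \frac{40854}{23532 - 4834} - \frac{2427}{x{\left(222 \right)}} = - \frac{40854}{23532 - 4834} - \frac{2427}{10} = - \frac{40854}{18698} - \frac{2427}{10} = \left(-40854\right) \frac{1}{18698} - \frac{2427}{10} = - \frac{20427}{9349} - \frac{2427}{10} = - \frac{22894293}{93490}$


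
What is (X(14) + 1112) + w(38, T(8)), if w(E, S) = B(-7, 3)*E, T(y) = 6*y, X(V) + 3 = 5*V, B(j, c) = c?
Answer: 1293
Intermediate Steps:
X(V) = -3 + 5*V
w(E, S) = 3*E
(X(14) + 1112) + w(38, T(8)) = ((-3 + 5*14) + 1112) + 3*38 = ((-3 + 70) + 1112) + 114 = (67 + 1112) + 114 = 1179 + 114 = 1293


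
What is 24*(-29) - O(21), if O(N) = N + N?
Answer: -738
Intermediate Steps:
O(N) = 2*N
24*(-29) - O(21) = 24*(-29) - 2*21 = -696 - 1*42 = -696 - 42 = -738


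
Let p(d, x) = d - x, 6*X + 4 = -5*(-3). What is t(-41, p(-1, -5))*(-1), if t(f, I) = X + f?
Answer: 235/6 ≈ 39.167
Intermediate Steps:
X = 11/6 (X = -⅔ + (-5*(-3))/6 = -⅔ + (⅙)*15 = -⅔ + 5/2 = 11/6 ≈ 1.8333)
t(f, I) = 11/6 + f
t(-41, p(-1, -5))*(-1) = (11/6 - 41)*(-1) = -235/6*(-1) = 235/6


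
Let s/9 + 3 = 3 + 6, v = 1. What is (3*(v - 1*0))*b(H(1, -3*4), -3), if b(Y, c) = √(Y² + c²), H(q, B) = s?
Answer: 45*√13 ≈ 162.25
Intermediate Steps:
s = 54 (s = -27 + 9*(3 + 6) = -27 + 9*9 = -27 + 81 = 54)
H(q, B) = 54
(3*(v - 1*0))*b(H(1, -3*4), -3) = (3*(1 - 1*0))*√(54² + (-3)²) = (3*(1 + 0))*√(2916 + 9) = (3*1)*√2925 = 3*(15*√13) = 45*√13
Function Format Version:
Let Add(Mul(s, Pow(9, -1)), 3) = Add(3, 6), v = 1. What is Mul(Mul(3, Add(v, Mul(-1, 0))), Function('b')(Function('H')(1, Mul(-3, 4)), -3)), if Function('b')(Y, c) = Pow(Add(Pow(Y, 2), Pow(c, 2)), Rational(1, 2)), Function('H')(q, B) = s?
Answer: Mul(45, Pow(13, Rational(1, 2))) ≈ 162.25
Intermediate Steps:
s = 54 (s = Add(-27, Mul(9, Add(3, 6))) = Add(-27, Mul(9, 9)) = Add(-27, 81) = 54)
Function('H')(q, B) = 54
Mul(Mul(3, Add(v, Mul(-1, 0))), Function('b')(Function('H')(1, Mul(-3, 4)), -3)) = Mul(Mul(3, Add(1, Mul(-1, 0))), Pow(Add(Pow(54, 2), Pow(-3, 2)), Rational(1, 2))) = Mul(Mul(3, Add(1, 0)), Pow(Add(2916, 9), Rational(1, 2))) = Mul(Mul(3, 1), Pow(2925, Rational(1, 2))) = Mul(3, Mul(15, Pow(13, Rational(1, 2)))) = Mul(45, Pow(13, Rational(1, 2)))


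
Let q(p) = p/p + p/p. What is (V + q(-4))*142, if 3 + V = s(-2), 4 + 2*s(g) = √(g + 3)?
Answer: -355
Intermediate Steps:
q(p) = 2 (q(p) = 1 + 1 = 2)
s(g) = -2 + √(3 + g)/2 (s(g) = -2 + √(g + 3)/2 = -2 + √(3 + g)/2)
V = -9/2 (V = -3 + (-2 + √(3 - 2)/2) = -3 + (-2 + √1/2) = -3 + (-2 + (½)*1) = -3 + (-2 + ½) = -3 - 3/2 = -9/2 ≈ -4.5000)
(V + q(-4))*142 = (-9/2 + 2)*142 = -5/2*142 = -355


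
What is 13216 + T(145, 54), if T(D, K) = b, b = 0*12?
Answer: 13216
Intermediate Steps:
b = 0
T(D, K) = 0
13216 + T(145, 54) = 13216 + 0 = 13216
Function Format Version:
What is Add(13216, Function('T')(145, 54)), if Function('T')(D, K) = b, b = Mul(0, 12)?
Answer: 13216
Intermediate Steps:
b = 0
Function('T')(D, K) = 0
Add(13216, Function('T')(145, 54)) = Add(13216, 0) = 13216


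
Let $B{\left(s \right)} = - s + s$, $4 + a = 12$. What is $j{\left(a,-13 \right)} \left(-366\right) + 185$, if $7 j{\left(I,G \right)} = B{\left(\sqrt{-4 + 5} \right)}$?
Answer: $185$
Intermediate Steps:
$a = 8$ ($a = -4 + 12 = 8$)
$B{\left(s \right)} = 0$
$j{\left(I,G \right)} = 0$ ($j{\left(I,G \right)} = \frac{1}{7} \cdot 0 = 0$)
$j{\left(a,-13 \right)} \left(-366\right) + 185 = 0 \left(-366\right) + 185 = 0 + 185 = 185$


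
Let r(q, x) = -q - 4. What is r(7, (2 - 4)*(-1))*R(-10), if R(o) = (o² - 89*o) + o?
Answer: -10780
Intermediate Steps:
R(o) = o² - 88*o
r(q, x) = -4 - q
r(7, (2 - 4)*(-1))*R(-10) = (-4 - 1*7)*(-10*(-88 - 10)) = (-4 - 7)*(-10*(-98)) = -11*980 = -10780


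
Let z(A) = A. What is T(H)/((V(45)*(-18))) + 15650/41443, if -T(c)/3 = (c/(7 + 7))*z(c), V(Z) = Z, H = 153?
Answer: 38122081/5802020 ≈ 6.5705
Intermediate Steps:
T(c) = -3*c²/14 (T(c) = -3*c/(7 + 7)*c = -3*c/14*c = -3*c²/14)
T(H)/((V(45)*(-18))) + 15650/41443 = (-3/14*153²)/((45*(-18))) + 15650/41443 = -3/14*23409/(-810) + 15650*(1/41443) = -70227/14*(-1/810) + 15650/41443 = 867/140 + 15650/41443 = 38122081/5802020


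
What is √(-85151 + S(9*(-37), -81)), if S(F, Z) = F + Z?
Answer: I*√85565 ≈ 292.52*I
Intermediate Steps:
√(-85151 + S(9*(-37), -81)) = √(-85151 + (9*(-37) - 81)) = √(-85151 + (-333 - 81)) = √(-85151 - 414) = √(-85565) = I*√85565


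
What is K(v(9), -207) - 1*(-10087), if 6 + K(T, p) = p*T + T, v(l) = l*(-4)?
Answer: 17497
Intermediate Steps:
v(l) = -4*l
K(T, p) = -6 + T + T*p (K(T, p) = -6 + (p*T + T) = -6 + (T*p + T) = -6 + (T + T*p) = -6 + T + T*p)
K(v(9), -207) - 1*(-10087) = (-6 - 4*9 - 4*9*(-207)) - 1*(-10087) = (-6 - 36 - 36*(-207)) + 10087 = (-6 - 36 + 7452) + 10087 = 7410 + 10087 = 17497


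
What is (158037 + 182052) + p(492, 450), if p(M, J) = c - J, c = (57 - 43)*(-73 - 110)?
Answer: 337077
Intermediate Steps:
c = -2562 (c = 14*(-183) = -2562)
p(M, J) = -2562 - J
(158037 + 182052) + p(492, 450) = (158037 + 182052) + (-2562 - 1*450) = 340089 + (-2562 - 450) = 340089 - 3012 = 337077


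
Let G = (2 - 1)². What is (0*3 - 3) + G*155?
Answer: 152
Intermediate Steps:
G = 1 (G = 1² = 1)
(0*3 - 3) + G*155 = (0*3 - 3) + 1*155 = (0 - 3) + 155 = -3 + 155 = 152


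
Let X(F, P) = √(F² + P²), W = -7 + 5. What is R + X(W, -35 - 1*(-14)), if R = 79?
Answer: 79 + √445 ≈ 100.09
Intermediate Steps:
W = -2
R + X(W, -35 - 1*(-14)) = 79 + √((-2)² + (-35 - 1*(-14))²) = 79 + √(4 + (-35 + 14)²) = 79 + √(4 + (-21)²) = 79 + √(4 + 441) = 79 + √445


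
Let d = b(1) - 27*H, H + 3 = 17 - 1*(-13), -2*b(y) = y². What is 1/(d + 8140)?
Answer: 2/14821 ≈ 0.00013494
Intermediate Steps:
b(y) = -y²/2
H = 27 (H = -3 + (17 - 1*(-13)) = -3 + (17 + 13) = -3 + 30 = 27)
d = -1459/2 (d = -½*1² - 27*27 = -½*1 - 729 = -½ - 729 = -1459/2 ≈ -729.50)
1/(d + 8140) = 1/(-1459/2 + 8140) = 1/(14821/2) = 2/14821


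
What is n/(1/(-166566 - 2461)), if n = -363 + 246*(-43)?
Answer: 1849324407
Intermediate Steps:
n = -10941 (n = -363 - 10578 = -10941)
n/(1/(-166566 - 2461)) = -10941/(1/(-166566 - 2461)) = -10941/(1/(-169027)) = -10941/(-1/169027) = -10941*(-169027) = 1849324407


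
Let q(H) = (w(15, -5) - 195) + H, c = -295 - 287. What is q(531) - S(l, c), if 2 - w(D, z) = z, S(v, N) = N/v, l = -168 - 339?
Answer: 57773/169 ≈ 341.85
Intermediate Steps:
c = -582
l = -507
w(D, z) = 2 - z
q(H) = -188 + H (q(H) = ((2 - 1*(-5)) - 195) + H = ((2 + 5) - 195) + H = (7 - 195) + H = -188 + H)
q(531) - S(l, c) = (-188 + 531) - (-582)/(-507) = 343 - (-582)*(-1)/507 = 343 - 1*194/169 = 343 - 194/169 = 57773/169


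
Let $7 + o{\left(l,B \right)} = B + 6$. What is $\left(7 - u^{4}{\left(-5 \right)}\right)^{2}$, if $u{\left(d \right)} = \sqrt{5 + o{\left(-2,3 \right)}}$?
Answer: $1764$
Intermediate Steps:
$o{\left(l,B \right)} = -1 + B$ ($o{\left(l,B \right)} = -7 + \left(B + 6\right) = -7 + \left(6 + B\right) = -1 + B$)
$u{\left(d \right)} = \sqrt{7}$ ($u{\left(d \right)} = \sqrt{5 + \left(-1 + 3\right)} = \sqrt{5 + 2} = \sqrt{7}$)
$\left(7 - u^{4}{\left(-5 \right)}\right)^{2} = \left(7 - \left(\sqrt{7}\right)^{4}\right)^{2} = \left(7 - 49\right)^{2} = \left(-42\right)^{2} = 1764$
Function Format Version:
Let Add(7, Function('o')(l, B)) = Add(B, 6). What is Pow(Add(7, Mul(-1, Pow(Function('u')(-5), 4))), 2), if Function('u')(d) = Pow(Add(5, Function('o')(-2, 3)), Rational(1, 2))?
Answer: 1764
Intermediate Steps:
Function('o')(l, B) = Add(-1, B) (Function('o')(l, B) = Add(-7, Add(B, 6)) = Add(-7, Add(6, B)) = Add(-1, B))
Function('u')(d) = Pow(7, Rational(1, 2)) (Function('u')(d) = Pow(Add(5, Add(-1, 3)), Rational(1, 2)) = Pow(Add(5, 2), Rational(1, 2)) = Pow(7, Rational(1, 2)))
Pow(Add(7, Mul(-1, Pow(Function('u')(-5), 4))), 2) = Pow(Add(7, Mul(-1, Pow(Pow(7, Rational(1, 2)), 4))), 2) = Pow(Add(7, Mul(-1, 49)), 2) = Pow(Add(7, -49), 2) = Pow(-42, 2) = 1764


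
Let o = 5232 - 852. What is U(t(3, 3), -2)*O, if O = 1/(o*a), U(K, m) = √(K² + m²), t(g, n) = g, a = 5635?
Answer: √13/24681300 ≈ 1.4608e-7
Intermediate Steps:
o = 4380
O = 1/24681300 (O = 1/(4380*5635) = (1/4380)*(1/5635) = 1/24681300 ≈ 4.0517e-8)
U(t(3, 3), -2)*O = √(3² + (-2)²)*(1/24681300) = √(9 + 4)*(1/24681300) = √13*(1/24681300) = √13/24681300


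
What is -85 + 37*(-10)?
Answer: -455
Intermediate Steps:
-85 + 37*(-10) = -85 - 370 = -455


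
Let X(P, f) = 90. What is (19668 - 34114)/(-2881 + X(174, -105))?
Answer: 14446/2791 ≈ 5.1759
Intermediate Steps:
(19668 - 34114)/(-2881 + X(174, -105)) = (19668 - 34114)/(-2881 + 90) = -14446/(-2791) = -14446*(-1/2791) = 14446/2791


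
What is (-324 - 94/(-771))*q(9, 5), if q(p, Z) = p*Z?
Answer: -3745650/257 ≈ -14575.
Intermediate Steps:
q(p, Z) = Z*p
(-324 - 94/(-771))*q(9, 5) = (-324 - 94/(-771))*(5*9) = (-324 - 94*(-1)/771)*45 = (-324 - 1*(-94/771))*45 = (-324 + 94/771)*45 = -249710/771*45 = -3745650/257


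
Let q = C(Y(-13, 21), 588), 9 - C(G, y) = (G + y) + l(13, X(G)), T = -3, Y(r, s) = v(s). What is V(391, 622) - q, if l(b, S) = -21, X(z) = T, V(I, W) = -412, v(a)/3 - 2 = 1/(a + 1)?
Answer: 3347/22 ≈ 152.14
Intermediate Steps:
v(a) = 6 + 3/(1 + a) (v(a) = 6 + 3/(a + 1) = 6 + 3/(1 + a))
Y(r, s) = 3*(3 + 2*s)/(1 + s)
X(z) = -3
C(G, y) = 30 - G - y (C(G, y) = 9 - ((G + y) - 21) = 9 - (-21 + G + y) = 9 + (21 - G - y) = 30 - G - y)
q = -12411/22 (q = 30 - 3*(3 + 2*21)/(1 + 21) - 1*588 = 30 - 3*(3 + 42)/22 - 588 = 30 - 3*45/22 - 588 = 30 - 1*135/22 - 588 = 30 - 135/22 - 588 = -12411/22 ≈ -564.14)
V(391, 622) - q = -412 - 1*(-12411/22) = -412 + 12411/22 = 3347/22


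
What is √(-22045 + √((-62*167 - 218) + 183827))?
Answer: √(-22045 + √173255) ≈ 147.07*I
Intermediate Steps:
√(-22045 + √((-62*167 - 218) + 183827)) = √(-22045 + √((-10354 - 218) + 183827)) = √(-22045 + √(-10572 + 183827)) = √(-22045 + √173255)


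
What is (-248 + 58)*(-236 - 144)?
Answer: 72200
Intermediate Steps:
(-248 + 58)*(-236 - 144) = -190*(-380) = 72200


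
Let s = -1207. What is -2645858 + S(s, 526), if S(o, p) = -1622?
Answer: -2647480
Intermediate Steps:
-2645858 + S(s, 526) = -2645858 - 1622 = -2647480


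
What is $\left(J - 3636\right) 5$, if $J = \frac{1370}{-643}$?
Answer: $- \frac{11696590}{643} \approx -18191.0$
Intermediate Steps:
$J = - \frac{1370}{643}$ ($J = 1370 \left(- \frac{1}{643}\right) = - \frac{1370}{643} \approx -2.1306$)
$\left(J - 3636\right) 5 = \left(- \frac{1370}{643} - 3636\right) 5 = \left(- \frac{2339318}{643}\right) 5 = - \frac{11696590}{643}$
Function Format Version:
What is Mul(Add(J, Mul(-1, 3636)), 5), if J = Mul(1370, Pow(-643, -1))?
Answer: Rational(-11696590, 643) ≈ -18191.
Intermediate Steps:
J = Rational(-1370, 643) (J = Mul(1370, Rational(-1, 643)) = Rational(-1370, 643) ≈ -2.1306)
Mul(Add(J, Mul(-1, 3636)), 5) = Mul(Add(Rational(-1370, 643), Mul(-1, 3636)), 5) = Mul(Add(Rational(-1370, 643), -3636), 5) = Mul(Rational(-2339318, 643), 5) = Rational(-11696590, 643)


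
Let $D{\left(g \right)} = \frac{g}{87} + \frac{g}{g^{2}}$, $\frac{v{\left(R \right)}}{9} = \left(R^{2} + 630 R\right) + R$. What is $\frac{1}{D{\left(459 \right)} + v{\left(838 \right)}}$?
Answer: $\frac{13311}{147475274834} \approx 9.0259 \cdot 10^{-8}$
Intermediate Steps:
$v{\left(R \right)} = 9 R^{2} + 5679 R$ ($v{\left(R \right)} = 9 \left(\left(R^{2} + 630 R\right) + R\right) = 9 \left(R^{2} + 631 R\right) = 9 R^{2} + 5679 R$)
$D{\left(g \right)} = \frac{1}{g} + \frac{g}{87}$ ($D{\left(g \right)} = g \frac{1}{87} + \frac{g}{g^{2}} = \frac{g}{87} + \frac{1}{g} = \frac{1}{g} + \frac{g}{87}$)
$\frac{1}{D{\left(459 \right)} + v{\left(838 \right)}} = \frac{1}{\left(\frac{1}{459} + \frac{1}{87} \cdot 459\right) + 9 \cdot 838 \left(631 + 838\right)} = \frac{1}{\left(\frac{1}{459} + \frac{153}{29}\right) + 9 \cdot 838 \cdot 1469} = \frac{1}{\frac{70256}{13311} + 11079198} = \frac{1}{\frac{147475274834}{13311}} = \frac{13311}{147475274834}$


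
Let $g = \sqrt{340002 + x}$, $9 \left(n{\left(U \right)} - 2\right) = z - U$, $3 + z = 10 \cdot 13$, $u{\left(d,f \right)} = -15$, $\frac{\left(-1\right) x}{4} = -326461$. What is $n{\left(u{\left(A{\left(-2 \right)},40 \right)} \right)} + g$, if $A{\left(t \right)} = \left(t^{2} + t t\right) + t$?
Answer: $\frac{160}{9} + \sqrt{1645846} \approx 1300.7$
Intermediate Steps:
$x = 1305844$ ($x = \left(-4\right) \left(-326461\right) = 1305844$)
$A{\left(t \right)} = t + 2 t^{2}$ ($A{\left(t \right)} = \left(t^{2} + t^{2}\right) + t = 2 t^{2} + t = t + 2 t^{2}$)
$z = 127$ ($z = -3 + 10 \cdot 13 = -3 + 130 = 127$)
$n{\left(U \right)} = \frac{145}{9} - \frac{U}{9}$ ($n{\left(U \right)} = 2 + \frac{127 - U}{9} = 2 - \left(- \frac{127}{9} + \frac{U}{9}\right) = \frac{145}{9} - \frac{U}{9}$)
$g = \sqrt{1645846}$ ($g = \sqrt{340002 + 1305844} = \sqrt{1645846} \approx 1282.9$)
$n{\left(u{\left(A{\left(-2 \right)},40 \right)} \right)} + g = \left(\frac{145}{9} - - \frac{5}{3}\right) + \sqrt{1645846} = \left(\frac{145}{9} + \frac{5}{3}\right) + \sqrt{1645846} = \frac{160}{9} + \sqrt{1645846}$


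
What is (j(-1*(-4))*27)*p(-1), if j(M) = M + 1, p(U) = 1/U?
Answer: -135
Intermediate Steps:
j(M) = 1 + M
(j(-1*(-4))*27)*p(-1) = ((1 - 1*(-4))*27)/(-1) = ((1 + 4)*27)*(-1) = (5*27)*(-1) = 135*(-1) = -135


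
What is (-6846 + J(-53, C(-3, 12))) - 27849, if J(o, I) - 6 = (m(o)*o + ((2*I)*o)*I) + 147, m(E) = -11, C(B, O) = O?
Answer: -49223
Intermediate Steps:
J(o, I) = 153 - 11*o + 2*o*I² (J(o, I) = 6 + ((-11*o + ((2*I)*o)*I) + 147) = 6 + ((-11*o + (2*I*o)*I) + 147) = 6 + ((-11*o + 2*o*I²) + 147) = 6 + (147 - 11*o + 2*o*I²) = 153 - 11*o + 2*o*I²)
(-6846 + J(-53, C(-3, 12))) - 27849 = (-6846 + (153 - 11*(-53) + 2*(-53)*12²)) - 27849 = (-6846 + (153 + 583 + 2*(-53)*144)) - 27849 = (-6846 + (153 + 583 - 15264)) - 27849 = (-6846 - 14528) - 27849 = -21374 - 27849 = -49223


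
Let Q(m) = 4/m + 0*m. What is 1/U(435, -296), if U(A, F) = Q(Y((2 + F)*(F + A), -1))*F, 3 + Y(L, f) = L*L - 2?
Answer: -1670029951/1184 ≈ -1.4105e+6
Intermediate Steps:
Y(L, f) = -5 + L² (Y(L, f) = -3 + (L*L - 2) = -3 + (L² - 2) = -3 + (-2 + L²) = -5 + L²)
Q(m) = 4/m (Q(m) = 4/m + 0 = 4/m)
U(A, F) = 4*F/(-5 + (2 + F)²*(A + F)²) (U(A, F) = (4/(-5 + ((2 + F)*(F + A))²))*F = (4/(-5 + ((2 + F)*(A + F))²))*F = (4/(-5 + (2 + F)²*(A + F)²))*F = 4*F/(-5 + (2 + F)²*(A + F)²))
1/U(435, -296) = 1/(4*(-296)/(-5 + ((-296)² + 2*435 + 2*(-296) + 435*(-296))²)) = 1/(4*(-296)/(-5 + (87616 + 870 - 592 - 128760)²)) = 1/(4*(-296)/(-5 + (-40866)²)) = 1/(4*(-296)/(-5 + 1670029956)) = 1/(4*(-296)/1670029951) = 1/(4*(-296)*(1/1670029951)) = 1/(-1184/1670029951) = -1670029951/1184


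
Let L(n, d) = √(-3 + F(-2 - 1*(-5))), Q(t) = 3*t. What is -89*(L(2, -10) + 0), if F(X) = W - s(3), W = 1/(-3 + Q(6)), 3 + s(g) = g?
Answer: -178*I*√165/15 ≈ -152.43*I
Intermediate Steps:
s(g) = -3 + g
W = 1/15 (W = 1/(-3 + 3*6) = 1/(-3 + 18) = 1/15 ≈ 0.066667)
F(X) = 1/15 (F(X) = 1/15 - (-3 + 3) = 1/15 - 1*0 = 1/15 + 0 = 1/15)
L(n, d) = 2*I*√165/15 (L(n, d) = √(-3 + 1/15) = √(-44/15) = 2*I*√165/15)
-89*(L(2, -10) + 0) = -89*(2*I*√165/15 + 0) = -178*I*√165/15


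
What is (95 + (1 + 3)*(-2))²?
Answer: 7569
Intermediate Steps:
(95 + (1 + 3)*(-2))² = (95 + 4*(-2))² = (95 - 8)² = 87² = 7569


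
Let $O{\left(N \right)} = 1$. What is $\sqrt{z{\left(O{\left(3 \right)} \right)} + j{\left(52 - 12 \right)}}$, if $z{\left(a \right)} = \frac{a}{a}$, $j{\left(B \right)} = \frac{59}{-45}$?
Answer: $\frac{i \sqrt{70}}{15} \approx 0.55777 i$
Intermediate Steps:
$j{\left(B \right)} = - \frac{59}{45}$ ($j{\left(B \right)} = 59 \left(- \frac{1}{45}\right) = - \frac{59}{45}$)
$z{\left(a \right)} = 1$
$\sqrt{z{\left(O{\left(3 \right)} \right)} + j{\left(52 - 12 \right)}} = \sqrt{1 - \frac{59}{45}} = \sqrt{- \frac{14}{45}} = \frac{i \sqrt{70}}{15}$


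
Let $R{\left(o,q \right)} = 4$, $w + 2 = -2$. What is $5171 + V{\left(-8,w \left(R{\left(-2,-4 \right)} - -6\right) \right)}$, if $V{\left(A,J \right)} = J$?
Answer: $5131$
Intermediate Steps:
$w = -4$ ($w = -2 - 2 = -4$)
$5171 + V{\left(-8,w \left(R{\left(-2,-4 \right)} - -6\right) \right)} = 5171 - 4 \left(4 - -6\right) = 5171 - 4 \left(4 + 6\right) = 5171 - 40 = 5131$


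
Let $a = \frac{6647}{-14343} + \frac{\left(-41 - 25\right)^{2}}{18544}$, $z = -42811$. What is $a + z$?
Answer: $- \frac{2846696165993}{66494148} \approx -42811.0$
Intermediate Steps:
$a = - \frac{15195965}{66494148}$ ($a = 6647 \left(- \frac{1}{14343}\right) + \left(-66\right)^{2} \cdot \frac{1}{18544} = - \frac{6647}{14343} + 4356 \cdot \frac{1}{18544} = - \frac{6647}{14343} + \frac{1089}{4636} = - \frac{15195965}{66494148} \approx -0.22853$)
$a + z = - \frac{15195965}{66494148} - 42811 = - \frac{2846696165993}{66494148}$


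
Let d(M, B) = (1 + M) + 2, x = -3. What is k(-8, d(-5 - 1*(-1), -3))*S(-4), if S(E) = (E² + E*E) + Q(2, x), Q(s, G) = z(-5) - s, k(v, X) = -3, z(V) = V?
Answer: -75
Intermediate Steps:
d(M, B) = 3 + M
Q(s, G) = -5 - s
S(E) = -7 + 2*E² (S(E) = (E² + E*E) + (-5 - 1*2) = (E² + E²) + (-5 - 2) = 2*E² - 7 = -7 + 2*E²)
k(-8, d(-5 - 1*(-1), -3))*S(-4) = -3*(-7 + 2*(-4)²) = -3*(-7 + 2*16) = -3*(-7 + 32) = -3*25 = -75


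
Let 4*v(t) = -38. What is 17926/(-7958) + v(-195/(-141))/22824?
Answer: -409218625/181633392 ≈ -2.2530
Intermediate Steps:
v(t) = -19/2 (v(t) = (1/4)*(-38) = -19/2)
17926/(-7958) + v(-195/(-141))/22824 = 17926/(-7958) - 19/2/22824 = 17926*(-1/7958) - 19/2*1/22824 = -8963/3979 - 19/45648 = -409218625/181633392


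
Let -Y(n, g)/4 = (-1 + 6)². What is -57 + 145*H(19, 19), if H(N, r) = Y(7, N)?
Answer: -14557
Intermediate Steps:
Y(n, g) = -100 (Y(n, g) = -4*(-1 + 6)² = -4*5² = -4*25 = -100)
H(N, r) = -100
-57 + 145*H(19, 19) = -57 + 145*(-100) = -57 - 14500 = -14557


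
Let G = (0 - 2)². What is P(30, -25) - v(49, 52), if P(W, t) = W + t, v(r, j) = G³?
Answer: -59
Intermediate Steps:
G = 4 (G = (-2)² = 4)
v(r, j) = 64 (v(r, j) = 4³ = 64)
P(30, -25) - v(49, 52) = (30 - 25) - 1*64 = 5 - 64 = -59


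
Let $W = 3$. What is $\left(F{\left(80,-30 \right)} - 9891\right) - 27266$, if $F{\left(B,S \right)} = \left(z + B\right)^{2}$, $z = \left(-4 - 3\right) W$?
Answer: $-33676$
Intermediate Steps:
$z = -21$ ($z = \left(-4 - 3\right) 3 = \left(-7\right) 3 = -21$)
$F{\left(B,S \right)} = \left(-21 + B\right)^{2}$
$\left(F{\left(80,-30 \right)} - 9891\right) - 27266 = \left(\left(-21 + 80\right)^{2} - 9891\right) - 27266 = \left(59^{2} - 9891\right) - 27266 = \left(3481 - 9891\right) - 27266 = -6410 - 27266 = -33676$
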